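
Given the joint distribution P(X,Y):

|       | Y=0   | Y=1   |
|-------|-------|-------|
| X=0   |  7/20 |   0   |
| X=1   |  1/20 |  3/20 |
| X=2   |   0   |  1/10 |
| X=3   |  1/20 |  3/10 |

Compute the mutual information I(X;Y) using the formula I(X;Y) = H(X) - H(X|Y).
0.6234 bits

I(X;Y) = H(X) - H(X|Y)

Marginal of X (row sums):
  P(X=0) = 7/20 + 0 = 7/20
  P(X=1) = 1/20 + 3/20 = 1/5
  P(X=2) = 0 + 1/10 = 1/10
  P(X=3) = 1/20 + 3/10 = 7/20
H(X) = -[(7/20)·log₂(7/20) + (1/5)·log₂(1/5) + (1/10)·log₂(1/10) + (7/20)·log₂(7/20)]
  = 0.53010 + 0.46439 + 0.33219 + 0.53010 = 1.85678 bits

Marginal of Y (column sums):
  P(Y=0) = 7/20 + 1/20 + 0 + 1/20 = 9/20
  P(Y=1) = 0 + 3/20 + 1/10 + 3/10 = 11/20
H(X|Y) = Σ_y P(y)·H(X|Y=y):
  Y=0: P(Y=0) = 9/20, P(X|Y=0) = (7/9, 1/9, 0, 1/9) → H(X|Y=0) = 0.98643
  Y=1: P(Y=1) = 11/20, P(X|Y=1) = (0, 3/11, 2/11, 6/11) → H(X|Y=1) = 1.43537
H(X|Y) = (9/20)·0.98643 + (11/20)·1.43537 = 1.23335 bits

I(X;Y) = H(X) - H(X|Y) = 1.85678 - 1.23335 = 0.6234 bits

Cross-check via I(X;Y) = H(X) + H(Y) - H(X,Y): computing H(Y) from the column sums and H(X,Y) from the 8 cells in the same way gives H(Y) = 0.99277 bits and H(X,Y) = 2.22612 bits, so
I(X;Y) = 1.85678 + 0.99277 - 2.22612 = 0.6234 bits ✓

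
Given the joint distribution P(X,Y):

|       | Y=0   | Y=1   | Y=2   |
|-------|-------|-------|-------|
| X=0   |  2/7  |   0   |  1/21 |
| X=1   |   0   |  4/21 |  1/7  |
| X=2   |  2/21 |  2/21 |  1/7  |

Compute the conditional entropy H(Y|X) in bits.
1.0445 bits

H(Y|X) = H(X,Y) - H(X)

H(X,Y) = -Σ_{x,y} P(x,y) log₂ P(x,y). Per-cell terms -P(x,y)·log₂P(x,y):
  X=0: 0.51639, 0.00000, 0.20916
  X=1: 0.00000, 0.45568, 0.40105
  X=2: 0.32308, 0.32308, 0.40105
  (cells with P = 0 contribute 0)
Sum of the 9 terms: H(X,Y) = 2.6295 bits

Marginal of X (row sums):
  P(X=0) = 2/7 + 0 + 1/21 = 1/3
  P(X=1) = 0 + 4/21 + 1/7 = 1/3
  P(X=2) = 2/21 + 2/21 + 1/7 = 1/3
H(X) = -[(1/3)·log₂(1/3) + (1/3)·log₂(1/3) + (1/3)·log₂(1/3)]
  = 0.52832 + 0.52832 + 0.52832 = 1.5850 bits

H(Y|X) = H(X,Y) - H(X) = 2.6295 - 1.5850 = 1.0445 bits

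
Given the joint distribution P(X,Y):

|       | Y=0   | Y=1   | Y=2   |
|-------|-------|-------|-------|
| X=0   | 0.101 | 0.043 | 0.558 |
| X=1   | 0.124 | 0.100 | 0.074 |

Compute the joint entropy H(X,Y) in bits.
1.9825 bits

H(X,Y) = -Σ_{x,y} P(x,y) log₂ P(x,y). Per-cell terms -P(x,y)·log₂P(x,y):
  X=0: 0.3341, 0.1952, 0.4696
  X=1: 0.3734, 0.3322, 0.2780
Sum of the 6 terms: H(X,Y) = 1.9825 bits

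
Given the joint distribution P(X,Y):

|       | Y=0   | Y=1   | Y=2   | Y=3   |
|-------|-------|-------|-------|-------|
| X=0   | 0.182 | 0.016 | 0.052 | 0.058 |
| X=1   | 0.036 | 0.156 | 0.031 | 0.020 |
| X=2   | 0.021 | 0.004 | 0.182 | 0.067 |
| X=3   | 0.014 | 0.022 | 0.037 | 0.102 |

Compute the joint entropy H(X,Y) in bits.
3.4387 bits

H(X,Y) = -Σ_{x,y} P(x,y) log₂ P(x,y). Per-cell terms -P(x,y)·log₂P(x,y):
  X=0: 0.44735, 0.09545, 0.22180, 0.23825
  X=1: 0.17265, 0.41814, 0.15536, 0.11288
  X=2: 0.11704, 0.03186, 0.44735, 0.26128
  X=3: 0.08622, 0.12114, 0.17598, 0.33592
Sum of the 16 terms: H(X,Y) = 3.4387 bits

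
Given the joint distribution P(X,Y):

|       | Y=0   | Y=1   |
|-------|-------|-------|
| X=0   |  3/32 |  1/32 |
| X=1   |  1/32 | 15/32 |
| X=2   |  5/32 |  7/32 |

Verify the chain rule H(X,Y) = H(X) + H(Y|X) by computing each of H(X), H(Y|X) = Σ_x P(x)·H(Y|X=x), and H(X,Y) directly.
H(X) = 1.4056 bits, H(Y|X) = 0.6375 bits, H(X,Y) = 2.0431 bits

Marginal of X (row sums):
  P(X=0) = 3/32 + 1/32 = 1/8
  P(X=1) = 1/32 + 15/32 = 1/2
  P(X=2) = 5/32 + 7/32 = 3/8
H(X) = -[(1/8)·log₂(1/8) + (1/2)·log₂(1/2) + (3/8)·log₂(3/8)]
  = 0.375000 + 0.500000 + 0.530639 = 1.4056 bits

H(Y|X) = Σ_x P(x)·H(Y|X=x):
  X=0: P(X=0) = 1/8, P(Y|X=0) = (3/4, 1/4) → H(Y|X=0) = 0.811278
  X=1: P(X=1) = 1/2, P(Y|X=1) = (1/16, 15/16) → H(Y|X=1) = 0.337290
  X=2: P(X=2) = 3/8, P(Y|X=2) = (5/12, 7/12) → H(Y|X=2) = 0.979869
H(Y|X) = (1/8)·0.811278 + (1/2)·0.337290 + (3/8)·0.979869 = 0.6375 bits

H(X,Y) = -Σ_{x,y} P(x,y) log₂ P(x,y). Per-cell terms -P(x,y)·log₂P(x,y):
  X=0: 0.320160, 0.156250
  X=1: 0.156250, 0.512395
  X=2: 0.418449, 0.479641
Sum of the 6 terms: H(X,Y) = 2.0431 bits

Chain rule check:
  H(X) + H(Y|X) = 1.4056 + 0.6375 = 2.0431 bits
  H(X,Y) = 2.0431 bits
✓ Chain rule verified.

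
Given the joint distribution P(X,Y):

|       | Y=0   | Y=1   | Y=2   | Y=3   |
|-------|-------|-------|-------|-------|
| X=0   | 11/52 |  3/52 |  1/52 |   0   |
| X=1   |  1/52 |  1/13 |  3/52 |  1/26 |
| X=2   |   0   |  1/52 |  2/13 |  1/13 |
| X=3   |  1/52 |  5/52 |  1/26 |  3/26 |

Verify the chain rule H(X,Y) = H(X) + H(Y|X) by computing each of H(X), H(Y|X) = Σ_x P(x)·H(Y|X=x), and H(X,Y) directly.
H(X) = 1.9845 bits, H(Y|X) = 1.4336 bits, H(X,Y) = 3.4181 bits

Marginal of X (row sums):
  P(X=0) = 11/52 + 3/52 + 1/52 + 0 = 15/52
  P(X=1) = 1/52 + 1/13 + 3/52 + 1/26 = 5/26
  P(X=2) = 0 + 1/52 + 2/13 + 1/13 = 1/4
  P(X=3) = 1/52 + 5/52 + 1/26 + 3/26 = 7/26
H(X) = -[(15/52)·log₂(15/52) + (5/26)·log₂(5/26) + (1/4)·log₂(1/4) + (7/26)·log₂(7/26)]
  = 0.51737 + 0.45741 + 0.50000 + 0.50968 = 1.9845 bits

H(Y|X) = Σ_x P(x)·H(Y|X=x):
  X=0: P(X=0) = 15/52, P(Y|X=0) = (11/15, 1/5, 1/15, 0) → H(Y|X=0) = 1.05298
  X=1: P(X=1) = 5/26, P(Y|X=1) = (1/10, 2/5, 3/10, 1/5) → H(Y|X=1) = 1.84644
  X=2: P(X=2) = 1/4, P(Y|X=2) = (0, 1/13, 8/13, 4/13) → H(Y|X=2) = 1.23890
  X=3: P(X=3) = 7/26, P(Y|X=3) = (1/14, 5/14, 1/7, 3/7) → H(Y|X=3) = 1.72740
H(Y|X) = (15/52)·1.05298 + (5/26)·1.84644 + (1/4)·1.23890 + (7/26)·1.72740 = 1.4336 bits

H(X,Y) = -Σ_{x,y} P(x,y) log₂ P(x,y). Per-cell terms -P(x,y)·log₂P(x,y):
  X=0: 0.47406, 0.23743, 0.10962, 0.00000
  X=1: 0.10962, 0.28465, 0.23743, 0.18079
  X=2: 0.00000, 0.10962, 0.41545, 0.28465
  X=3: 0.10962, 0.32486, 0.18079, 0.35948
  (cells with P = 0 contribute 0)
Sum of the 16 terms: H(X,Y) = 3.4181 bits

Chain rule check:
  H(X) + H(Y|X) = 1.9845 + 1.4336 = 3.4181 bits
  H(X,Y) = 3.4181 bits
✓ Chain rule verified.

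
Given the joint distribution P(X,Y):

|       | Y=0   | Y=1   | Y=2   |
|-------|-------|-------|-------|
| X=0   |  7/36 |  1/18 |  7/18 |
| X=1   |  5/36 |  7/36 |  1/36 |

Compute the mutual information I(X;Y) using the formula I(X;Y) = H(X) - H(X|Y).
0.2787 bits

I(X;Y) = H(X) - H(X|Y)

Marginal of X (row sums):
  P(X=0) = 7/36 + 1/18 + 7/18 = 23/36
  P(X=1) = 5/36 + 7/36 + 1/36 = 13/36
H(X) = -[(23/36)·log₂(23/36) + (13/36)·log₂(13/36)]
  = 0.4130 + 0.5306 = 0.9436 bits

Marginal of Y (column sums):
  P(Y=0) = 7/36 + 5/36 = 1/3
  P(Y=1) = 1/18 + 7/36 = 1/4
  P(Y=2) = 7/18 + 1/36 = 5/12
H(X|Y) = Σ_y P(y)·H(X|Y=y):
  Y=0: P(Y=0) = 1/3, P(X|Y=0) = (7/12, 5/12) → H(X|Y=0) = 0.9799
  Y=1: P(Y=1) = 1/4, P(X|Y=1) = (2/9, 7/9) → H(X|Y=1) = 0.7642
  Y=2: P(Y=2) = 5/12, P(X|Y=2) = (14/15, 1/15) → H(X|Y=2) = 0.3534
H(X|Y) = (1/3)·0.9799 + (1/4)·0.7642 + (5/12)·0.3534 = 0.6649 bits

I(X;Y) = H(X) - H(X|Y) = 0.9436 - 0.6649 = 0.2787 bits

Cross-check via I(X;Y) = H(X) + H(Y) - H(X,Y): computing H(Y) from the column sums and H(X,Y) from the 6 cells in the same way gives H(Y) = 1.5546 bits and H(X,Y) = 2.2195 bits, so
I(X;Y) = 0.9436 + 1.5546 - 2.2195 = 0.2787 bits ✓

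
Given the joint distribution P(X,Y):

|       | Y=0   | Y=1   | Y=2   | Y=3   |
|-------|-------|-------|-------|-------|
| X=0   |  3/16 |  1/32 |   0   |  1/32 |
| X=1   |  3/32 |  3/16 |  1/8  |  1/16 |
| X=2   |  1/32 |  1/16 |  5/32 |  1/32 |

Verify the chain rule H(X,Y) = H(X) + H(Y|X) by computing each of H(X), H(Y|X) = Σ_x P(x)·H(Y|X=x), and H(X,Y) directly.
H(X) = 1.5271 bits, H(Y|X) = 1.6171 bits, H(X,Y) = 3.1442 bits

Marginal of X (row sums):
  P(X=0) = 3/16 + 1/32 + 0 + 1/32 = 1/4
  P(X=1) = 3/32 + 3/16 + 1/8 + 1/16 = 15/32
  P(X=2) = 1/32 + 1/16 + 5/32 + 1/32 = 9/32
H(X) = -[(1/4)·log₂(1/4) + (15/32)·log₂(15/32) + (9/32)·log₂(9/32)]
  = 0.500000 + 0.512395 + 0.514709 = 1.5271 bits

H(Y|X) = Σ_x P(x)·H(Y|X=x):
  X=0: P(X=0) = 1/4, P(Y|X=0) = (3/4, 1/8, 0, 1/8) → H(Y|X=0) = 1.061278
  X=1: P(X=1) = 15/32, P(Y|X=1) = (1/5, 2/5, 4/15, 2/15) → H(Y|X=1) = 1.889246
  X=2: P(X=2) = 9/32, P(Y|X=2) = (1/9, 2/9, 5/9, 1/9) → H(Y|X=2) = 1.657743
H(Y|X) = (1/4)·1.061278 + (15/32)·1.889246 + (9/32)·1.657743 = 1.6171 bits

H(X,Y) = -Σ_{x,y} P(x,y) log₂ P(x,y). Per-cell terms -P(x,y)·log₂P(x,y):
  X=0: 0.452820, 0.156250, 0.000000, 0.156250
  X=1: 0.320160, 0.452820, 0.375000, 0.250000
  X=2: 0.156250, 0.250000, 0.418449, 0.156250
  (cells with P = 0 contribute 0)
Sum of the 12 terms: H(X,Y) = 3.1442 bits

Chain rule check:
  H(X) + H(Y|X) = 1.5271 + 1.6171 = 3.1442 bits
  H(X,Y) = 3.1442 bits
✓ Chain rule verified.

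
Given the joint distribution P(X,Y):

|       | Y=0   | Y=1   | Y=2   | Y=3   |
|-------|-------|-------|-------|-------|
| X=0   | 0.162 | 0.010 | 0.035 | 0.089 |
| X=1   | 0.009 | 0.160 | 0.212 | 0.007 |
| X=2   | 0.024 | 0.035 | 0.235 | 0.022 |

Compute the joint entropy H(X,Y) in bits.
2.8910 bits

H(X,Y) = -Σ_{x,y} P(x,y) log₂ P(x,y). Per-cell terms -P(x,y)·log₂P(x,y):
  X=0: 0.42540, 0.06644, 0.16928, 0.31061
  X=1: 0.06116, 0.42302, 0.47443, 0.05011
  X=2: 0.12914, 0.16928, 0.49098, 0.12114
Sum of the 12 terms: H(X,Y) = 2.8910 bits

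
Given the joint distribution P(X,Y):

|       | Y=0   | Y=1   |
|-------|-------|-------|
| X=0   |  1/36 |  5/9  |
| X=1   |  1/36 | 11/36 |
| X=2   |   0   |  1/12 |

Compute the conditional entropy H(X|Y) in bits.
1.2702 bits

H(X|Y) = H(X,Y) - H(Y)

H(X,Y) = -Σ_{x,y} P(x,y) log₂ P(x,y). Per-cell terms -P(x,y)·log₂P(x,y):
  X=0: 0.14361, 0.47111
  X=1: 0.14361, 0.52265
  X=2: 0.00000, 0.29875
  (cells with P = 0 contribute 0)
Sum of the 6 terms: H(X,Y) = 1.5797 bits

Marginal of Y (column sums):
  P(Y=0) = 1/36 + 1/36 + 0 = 1/18
  P(Y=1) = 5/9 + 11/36 + 1/12 = 17/18
H(Y) = -[(1/18)·log₂(1/18) + (17/18)·log₂(17/18)]
  = 0.23166 + 0.07788 = 0.3095 bits

H(X|Y) = H(X,Y) - H(Y) = 1.5797 - 0.3095 = 1.2702 bits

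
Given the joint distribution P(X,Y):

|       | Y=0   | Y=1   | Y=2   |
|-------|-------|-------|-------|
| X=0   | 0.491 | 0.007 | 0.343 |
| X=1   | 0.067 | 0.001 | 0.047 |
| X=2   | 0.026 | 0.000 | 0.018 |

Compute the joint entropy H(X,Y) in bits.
1.8033 bits

H(X,Y) = -Σ_{x,y} P(x,y) log₂ P(x,y). Per-cell terms -P(x,y)·log₂P(x,y):
  X=0: 0.5039, 0.0501, 0.5295
  X=1: 0.2613, 0.0100, 0.2073
  X=2: 0.1369, 0.0000, 0.1043
  (cells with P = 0 contribute 0)
Sum of the 9 terms: H(X,Y) = 1.8033 bits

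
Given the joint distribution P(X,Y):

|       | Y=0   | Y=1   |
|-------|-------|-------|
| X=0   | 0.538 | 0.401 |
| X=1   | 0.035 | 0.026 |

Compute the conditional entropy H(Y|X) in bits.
0.9846 bits

H(Y|X) = H(X,Y) - H(X)

H(X,Y) = -Σ_{x,y} P(x,y) log₂ P(x,y). Per-cell terms -P(x,y)·log₂P(x,y):
  X=0: 0.48115, 0.52865
  X=1: 0.16928, 0.13690
Sum of the 4 terms: H(X,Y) = 1.3160 bits

Marginal of X (row sums):
  P(X=0) = 0.538 + 0.401 = 0.939
  P(X=1) = 0.035 + 0.026 = 0.061
H(X) = -[0.939·log₂(0.939) + 0.061·log₂(0.061)]
  = 0.08526 + 0.24614 = 0.3314 bits

H(Y|X) = H(X,Y) - H(X) = 1.3160 - 0.3314 = 0.9846 bits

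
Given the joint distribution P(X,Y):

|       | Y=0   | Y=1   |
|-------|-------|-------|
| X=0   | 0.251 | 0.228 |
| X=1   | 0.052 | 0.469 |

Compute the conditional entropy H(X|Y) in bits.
0.8360 bits

H(X|Y) = H(X,Y) - H(Y)

H(X,Y) = -Σ_{x,y} P(x,y) log₂ P(x,y). Per-cell terms -P(x,y)·log₂P(x,y):
  X=0: 0.50055, 0.48630
  X=1: 0.22180, 0.51231
Sum of the 4 terms: H(X,Y) = 1.72096 bits

Marginal of Y (column sums):
  P(Y=0) = 0.251 + 0.052 = 0.303
  P(Y=1) = 0.228 + 0.469 = 0.697
H(Y) = -[0.303·log₂(0.303) + 0.697·log₂(0.697)]
  = 0.52195 + 0.36298 = 0.88493 bits

H(X|Y) = H(X,Y) - H(Y) = 1.72096 - 0.88493 = 0.8360 bits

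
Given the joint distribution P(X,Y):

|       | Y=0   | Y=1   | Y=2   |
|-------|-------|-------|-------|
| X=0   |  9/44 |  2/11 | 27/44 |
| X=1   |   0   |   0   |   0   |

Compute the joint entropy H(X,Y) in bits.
1.3478 bits

H(X,Y) = -Σ_{x,y} P(x,y) log₂ P(x,y). Per-cell terms -P(x,y)·log₂P(x,y):
  X=0: 0.4683, 0.4472, 0.4323
  X=1: 0.0000, 0.0000, 0.0000
  (cells with P = 0 contribute 0)
Sum of the 6 terms: H(X,Y) = 1.3478 bits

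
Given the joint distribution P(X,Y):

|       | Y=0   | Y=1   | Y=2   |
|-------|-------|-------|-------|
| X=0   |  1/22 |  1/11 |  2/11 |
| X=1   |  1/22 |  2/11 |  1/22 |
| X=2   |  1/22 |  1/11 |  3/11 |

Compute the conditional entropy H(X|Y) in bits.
1.4227 bits

H(X|Y) = H(X,Y) - H(Y)

H(X,Y) = -Σ_{x,y} P(x,y) log₂ P(x,y). Per-cell terms -P(x,y)·log₂P(x,y):
  X=0: 0.2027, 0.3145, 0.4472
  X=1: 0.2027, 0.4472, 0.2027
  X=2: 0.2027, 0.3145, 0.5112
Sum of the 9 terms: H(X,Y) = 2.8454 bits

Marginal of Y (column sums):
  P(Y=0) = 1/22 + 1/22 + 1/22 = 3/22
  P(Y=1) = 1/11 + 2/11 + 1/11 = 4/11
  P(Y=2) = 2/11 + 1/22 + 3/11 = 1/2
H(Y) = -[(3/22)·log₂(3/22) + (4/11)·log₂(4/11) + (1/2)·log₂(1/2)]
  = 0.3920 + 0.5307 + 0.5000 = 1.4227 bits

H(X|Y) = H(X,Y) - H(Y) = 2.8454 - 1.4227 = 1.4227 bits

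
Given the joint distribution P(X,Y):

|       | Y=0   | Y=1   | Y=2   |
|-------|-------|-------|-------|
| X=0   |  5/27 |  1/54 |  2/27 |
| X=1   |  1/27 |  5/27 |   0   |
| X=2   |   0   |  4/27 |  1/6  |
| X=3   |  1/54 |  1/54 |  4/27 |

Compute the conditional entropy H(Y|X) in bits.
0.9511 bits

H(Y|X) = H(X,Y) - H(X)

H(X,Y) = -Σ_{x,y} P(x,y) log₂ P(x,y). Per-cell terms -P(x,y)·log₂P(x,y):
  X=0: 0.45055, 0.10657, 0.27814
  X=1: 0.17611, 0.45055, 0.00000
  X=2: 0.00000, 0.40813, 0.43083
  X=3: 0.10657, 0.10657, 0.40813
  (cells with P = 0 contribute 0)
Sum of the 12 terms: H(X,Y) = 2.92215 bits

Marginal of X (row sums):
  P(X=0) = 5/27 + 1/54 + 2/27 = 5/18
  P(X=1) = 1/27 + 5/27 + 0 = 2/9
  P(X=2) = 0 + 4/27 + 1/6 = 17/54
  P(X=3) = 1/54 + 1/54 + 4/27 = 5/27
H(X) = -[(5/18)·log₂(5/18) + (2/9)·log₂(2/9) + (17/54)·log₂(17/54) + (5/27)·log₂(5/27)]
  = 0.51333 + 0.48221 + 0.52493 + 0.45055 = 1.97102 bits

H(Y|X) = H(X,Y) - H(X) = 2.92215 - 1.97102 = 0.9511 bits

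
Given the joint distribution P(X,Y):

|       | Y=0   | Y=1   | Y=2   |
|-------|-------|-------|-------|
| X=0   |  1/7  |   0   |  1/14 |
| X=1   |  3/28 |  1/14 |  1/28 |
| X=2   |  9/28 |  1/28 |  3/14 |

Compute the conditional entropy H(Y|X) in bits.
1.2223 bits

H(Y|X) = H(X,Y) - H(X)

H(X,Y) = -Σ_{x,y} P(x,y) log₂ P(x,y). Per-cell terms -P(x,y)·log₂P(x,y):
  X=0: 0.40105, 0.00000, 0.27195
  X=1: 0.34526, 0.27195, 0.17169
  X=2: 0.52632, 0.17169, 0.47623
  (cells with P = 0 contribute 0)
Sum of the 9 terms: H(X,Y) = 2.6361 bits

Marginal of X (row sums):
  P(X=0) = 1/7 + 0 + 1/14 = 3/14
  P(X=1) = 3/28 + 1/14 + 1/28 = 3/14
  P(X=2) = 9/28 + 1/28 + 3/14 = 4/7
H(X) = -[(3/14)·log₂(3/14) + (3/14)·log₂(3/14) + (4/7)·log₂(4/7)]
  = 0.47623 + 0.47623 + 0.46135 = 1.4138 bits

H(Y|X) = H(X,Y) - H(X) = 2.6361 - 1.4138 = 1.2223 bits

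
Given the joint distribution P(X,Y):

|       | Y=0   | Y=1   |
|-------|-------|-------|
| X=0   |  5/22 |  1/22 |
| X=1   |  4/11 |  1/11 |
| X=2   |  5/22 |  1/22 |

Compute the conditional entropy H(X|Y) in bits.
1.5382 bits

H(X|Y) = H(X,Y) - H(Y)

H(X,Y) = -Σ_{x,y} P(x,y) log₂ P(x,y). Per-cell terms -P(x,y)·log₂P(x,y):
  X=0: 0.48580, 0.20270
  X=1: 0.53070, 0.31449
  X=2: 0.48580, 0.20270
Sum of the 6 terms: H(X,Y) = 2.2222 bits

Marginal of Y (column sums):
  P(Y=0) = 5/22 + 4/11 + 5/22 = 9/11
  P(Y=1) = 1/22 + 1/11 + 1/22 = 2/11
H(Y) = -[(9/11)·log₂(9/11) + (2/11)·log₂(2/11)]
  = 0.23687 + 0.44717 = 0.6840 bits

H(X|Y) = H(X,Y) - H(Y) = 2.2222 - 0.6840 = 1.5382 bits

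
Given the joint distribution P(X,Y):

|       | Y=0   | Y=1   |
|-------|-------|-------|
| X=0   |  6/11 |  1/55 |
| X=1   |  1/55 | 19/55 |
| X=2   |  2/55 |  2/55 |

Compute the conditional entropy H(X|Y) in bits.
0.5937 bits

H(X|Y) = H(X,Y) - H(Y)

H(X,Y) = -Σ_{x,y} P(x,y) log₂ P(x,y). Per-cell terms -P(x,y)·log₂P(x,y):
  X=0: 0.4770, 0.1051
  X=1: 0.1051, 0.5297
  X=2: 0.1739, 0.1739
Sum of the 6 terms: H(X,Y) = 1.5647 bits

Marginal of Y (column sums):
  P(Y=0) = 6/11 + 1/55 + 2/55 = 3/5
  P(Y=1) = 1/55 + 19/55 + 2/55 = 2/5
H(Y) = -[(3/5)·log₂(3/5) + (2/5)·log₂(2/5)]
  = 0.4422 + 0.5288 = 0.9710 bits

H(X|Y) = H(X,Y) - H(Y) = 1.5647 - 0.9710 = 0.5937 bits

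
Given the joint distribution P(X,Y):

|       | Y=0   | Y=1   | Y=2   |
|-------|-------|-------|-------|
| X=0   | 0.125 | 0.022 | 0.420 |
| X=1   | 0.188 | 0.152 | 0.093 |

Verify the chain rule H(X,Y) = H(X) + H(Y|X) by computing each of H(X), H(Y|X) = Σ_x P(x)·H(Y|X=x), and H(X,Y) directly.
H(X) = 0.9870 bits, H(Y|X) = 1.2199 bits, H(X,Y) = 2.2069 bits

Marginal of X (row sums):
  P(X=0) = 0.125 + 0.022 + 0.420 = 0.567
  P(X=1) = 0.188 + 0.152 + 0.093 = 0.433
H(X) = -[0.567·log₂(0.567) + 0.433·log₂(0.433)]
  = 0.46413 + 0.52287 = 0.9870 bits

H(Y|X) = Σ_x P(x)·H(Y|X=x):
  X=0: P(X=0) = 0.567, P(Y|X=0) = (125/567, 22/567, 20/27) → H(Y|X=0) = 0.98351
  X=1: P(X=1) = 0.433, P(Y|X=1) = (188/433, 152/433, 93/433) → H(Y|X=1) = 1.52938
H(Y|X) = 0.567·0.98351 + 0.433·1.52938 = 1.2199 bits

H(X,Y) = -Σ_{x,y} P(x,y) log₂ P(x,y). Per-cell terms -P(x,y)·log₂P(x,y):
  X=0: 0.37500, 0.12114, 0.52565
  X=1: 0.45330, 0.41311, 0.31868
Sum of the 6 terms: H(X,Y) = 2.2069 bits

Chain rule check:
  H(X) + H(Y|X) = 0.9870 + 1.2199 = 2.2069 bits
  H(X,Y) = 2.2069 bits
✓ Chain rule verified.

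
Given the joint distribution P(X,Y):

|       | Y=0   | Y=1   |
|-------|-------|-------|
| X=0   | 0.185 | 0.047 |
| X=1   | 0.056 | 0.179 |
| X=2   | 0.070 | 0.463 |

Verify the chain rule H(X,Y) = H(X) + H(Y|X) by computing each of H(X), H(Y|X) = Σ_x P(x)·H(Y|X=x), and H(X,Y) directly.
H(X) = 1.4638 bits, H(Y|X) = 0.6539 bits, H(X,Y) = 2.1177 bits

Marginal of X (row sums):
  P(X=0) = 0.185 + 0.047 = 0.232
  P(X=1) = 0.056 + 0.179 = 0.235
  P(X=2) = 0.070 + 0.463 = 0.533
H(X) = -[0.232·log₂(0.232) + 0.235·log₂(0.235) + 0.533·log₂(0.533)]
  = 0.48901 + 0.49098 + 0.48385 = 1.4638 bits

H(Y|X) = Σ_x P(x)·H(Y|X=x):
  X=0: P(X=0) = 0.232, P(Y|X=0) = (185/232, 47/232) → H(Y|X=0) = 0.72707
  X=1: P(X=1) = 0.235, P(Y|X=1) = (56/235, 179/235) → H(Y|X=1) = 0.79220
  X=2: P(X=2) = 0.533, P(Y|X=2) = (70/533, 463/533) → H(Y|X=2) = 0.56108
H(Y|X) = 0.232·0.72707 + 0.235·0.79220 + 0.533·0.56108 = 0.6539 bits

H(X,Y) = -Σ_{x,y} P(x,y) log₂ P(x,y). Per-cell terms -P(x,y)·log₂P(x,y):
  X=0: 0.45036, 0.20733
  X=1: 0.23287, 0.44427
  X=2: 0.26856, 0.51435
Sum of the 6 terms: H(X,Y) = 2.1177 bits

Chain rule check:
  H(X) + H(Y|X) = 1.4638 + 0.6539 = 2.1177 bits
  H(X,Y) = 2.1177 bits
✓ Chain rule verified.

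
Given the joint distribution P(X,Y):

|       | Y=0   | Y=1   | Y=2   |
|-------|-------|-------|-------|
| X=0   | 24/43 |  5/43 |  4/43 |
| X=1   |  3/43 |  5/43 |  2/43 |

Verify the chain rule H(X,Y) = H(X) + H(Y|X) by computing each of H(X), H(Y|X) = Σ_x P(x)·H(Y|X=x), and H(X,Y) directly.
H(X) = 0.7824 bits, H(Y|X) = 1.2017 bits, H(X,Y) = 1.9841 bits

Marginal of X (row sums):
  P(X=0) = 24/43 + 5/43 + 4/43 = 33/43
  P(X=1) = 3/43 + 5/43 + 2/43 = 10/43
H(X) = -[(33/43)·log₂(33/43) + (10/43)·log₂(10/43)]
  = 0.293064 + 0.489381 = 0.7824 bits

H(Y|X) = Σ_x P(x)·H(Y|X=x):
  X=0: P(X=0) = 33/43, P(Y|X=0) = (8/11, 5/33, 4/33) → H(Y|X=0) = 1.115644
  X=1: P(X=1) = 10/43, P(Y|X=1) = (3/10, 1/2, 1/5) → H(Y|X=1) = 1.485475
H(Y|X) = (33/43)·1.115644 + (10/43)·1.485475 = 1.2017 bits

H(X,Y) = -Σ_{x,y} P(x,y) log₂ P(x,y). Per-cell terms -P(x,y)·log₂P(x,y):
  X=0: 0.469564, 0.360969, 0.318722
  X=1: 0.267998, 0.360969, 0.205873
Sum of the 6 terms: H(X,Y) = 1.9841 bits

Chain rule check:
  H(X) + H(Y|X) = 0.7824 + 1.2017 = 1.9841 bits
  H(X,Y) = 1.9841 bits
✓ Chain rule verified.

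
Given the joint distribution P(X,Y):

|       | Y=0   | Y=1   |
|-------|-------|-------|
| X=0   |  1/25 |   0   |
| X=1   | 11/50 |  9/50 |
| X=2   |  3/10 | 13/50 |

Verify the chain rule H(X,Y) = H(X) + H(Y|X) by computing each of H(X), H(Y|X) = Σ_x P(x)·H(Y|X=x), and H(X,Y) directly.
H(X) = 1.1830 bits, H(Y|X) = 0.9550 bits, H(X,Y) = 2.1380 bits

Marginal of X (row sums):
  P(X=0) = 1/25 + 0 = 1/25
  P(X=1) = 11/50 + 9/50 = 2/5
  P(X=2) = 3/10 + 13/50 = 14/25
H(X) = -[(1/25)·log₂(1/25) + (2/5)·log₂(2/5) + (14/25)·log₂(14/25)]
  = 0.18575 + 0.52877 + 0.46844 = 1.1830 bits

H(Y|X) = Σ_x P(x)·H(Y|X=x):
  X=0: P(X=0) = 1/25, P(Y|X=0) = (1, 0) → H(Y|X=0) = 0.00000
  X=1: P(X=1) = 2/5, P(Y|X=1) = (11/20, 9/20) → H(Y|X=1) = 0.99277
  X=2: P(X=2) = 14/25, P(Y|X=2) = (15/28, 13/28) → H(Y|X=2) = 0.99632
H(Y|X) = (1/25)·0.00000 + (2/5)·0.99277 + (14/25)·0.99632 = 0.9550 bits

H(X,Y) = -Σ_{x,y} P(x,y) log₂ P(x,y). Per-cell terms -P(x,y)·log₂P(x,y):
  X=0: 0.18575, 0.00000
  X=1: 0.48057, 0.44531
  X=2: 0.52109, 0.50529
  (cells with P = 0 contribute 0)
Sum of the 6 terms: H(X,Y) = 2.1380 bits

Chain rule check:
  H(X) + H(Y|X) = 1.1830 + 0.9550 = 2.1380 bits
  H(X,Y) = 2.1380 bits
✓ Chain rule verified.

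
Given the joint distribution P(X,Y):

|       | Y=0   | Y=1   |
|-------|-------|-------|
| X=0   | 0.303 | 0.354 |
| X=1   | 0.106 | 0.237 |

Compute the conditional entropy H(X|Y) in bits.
0.9118 bits

H(X|Y) = H(X,Y) - H(Y)

H(X,Y) = -Σ_{x,y} P(x,y) log₂ P(x,y). Per-cell terms -P(x,y)·log₂P(x,y):
  X=0: 0.52195, 0.53036
  X=1: 0.34321, 0.49226
Sum of the 4 terms: H(X,Y) = 1.8878 bits

Marginal of Y (column sums):
  P(Y=0) = 0.303 + 0.106 = 0.409
  P(Y=1) = 0.354 + 0.237 = 0.591
H(Y) = -[0.409·log₂(0.409) + 0.591·log₂(0.591)]
  = 0.52754 + 0.44843 = 0.9760 bits

H(X|Y) = H(X,Y) - H(Y) = 1.8878 - 0.9760 = 0.9118 bits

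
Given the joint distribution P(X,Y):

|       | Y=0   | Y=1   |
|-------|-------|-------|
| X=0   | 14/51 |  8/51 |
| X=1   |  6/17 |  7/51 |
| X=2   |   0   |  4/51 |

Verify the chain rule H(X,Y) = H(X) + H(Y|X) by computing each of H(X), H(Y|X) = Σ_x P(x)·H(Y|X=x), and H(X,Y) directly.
H(X) = 1.3155 bits, H(Y|X) = 0.8273 bits, H(X,Y) = 2.1428 bits

Marginal of X (row sums):
  P(X=0) = 14/51 + 8/51 = 22/51
  P(X=1) = 6/17 + 7/51 = 25/51
  P(X=2) = 0 + 4/51 = 4/51
H(X) = -[(22/51)·log₂(22/51) + (25/51)·log₂(25/51) + (4/51)·log₂(4/51)]
  = 0.523252 + 0.504201 + 0.288033 = 1.3155 bits

H(Y|X) = Σ_x P(x)·H(Y|X=x):
  X=0: P(X=0) = 22/51, P(Y|X=0) = (7/11, 4/11) → H(Y|X=0) = 0.945660
  X=1: P(X=1) = 25/51, P(Y|X=1) = (18/25, 7/25) → H(Y|X=1) = 0.855451
  X=2: P(X=2) = 4/51, P(Y|X=2) = (0, 1) → H(Y|X=2) = 0.000000
H(Y|X) = (22/51)·0.945660 + (25/51)·0.855451 + (4/51)·0.000000 = 0.8273 bits

H(X,Y) = -Σ_{x,y} P(x,y) log₂ P(x,y). Per-cell terms -P(x,y)·log₂P(x,y):
  X=0: 0.511980, 0.419204
  X=1: 0.530294, 0.393245
  X=2: 0.000000, 0.288033
  (cells with P = 0 contribute 0)
Sum of the 6 terms: H(X,Y) = 2.1428 bits

Chain rule check:
  H(X) + H(Y|X) = 1.3155 + 0.8273 = 2.1428 bits
  H(X,Y) = 2.1428 bits
✓ Chain rule verified.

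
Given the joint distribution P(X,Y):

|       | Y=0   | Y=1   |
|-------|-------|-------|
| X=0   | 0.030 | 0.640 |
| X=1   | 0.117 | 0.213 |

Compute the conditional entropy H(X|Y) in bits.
0.7989 bits

H(X|Y) = H(X,Y) - H(Y)

H(X,Y) = -Σ_{x,y} P(x,y) log₂ P(x,y). Per-cell terms -P(x,y)·log₂P(x,y):
  X=0: 0.15177, 0.41207
  X=1: 0.36216, 0.47522
Sum of the 4 terms: H(X,Y) = 1.4012 bits

Marginal of Y (column sums):
  P(Y=0) = 0.030 + 0.117 = 0.147
  P(Y=1) = 0.640 + 0.213 = 0.853
H(Y) = -[0.147·log₂(0.147) + 0.853·log₂(0.853)]
  = 0.40662 + 0.19566 = 0.6023 bits

H(X|Y) = H(X,Y) - H(Y) = 1.4012 - 0.6023 = 0.7989 bits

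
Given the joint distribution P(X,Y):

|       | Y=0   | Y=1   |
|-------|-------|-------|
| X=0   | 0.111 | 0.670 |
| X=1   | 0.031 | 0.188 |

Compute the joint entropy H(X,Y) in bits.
1.3478 bits

H(X,Y) = -Σ_{x,y} P(x,y) log₂ P(x,y). Per-cell terms -P(x,y)·log₂P(x,y):
  X=0: 0.3520, 0.3871
  X=1: 0.1554, 0.4533
Sum of the 4 terms: H(X,Y) = 1.3478 bits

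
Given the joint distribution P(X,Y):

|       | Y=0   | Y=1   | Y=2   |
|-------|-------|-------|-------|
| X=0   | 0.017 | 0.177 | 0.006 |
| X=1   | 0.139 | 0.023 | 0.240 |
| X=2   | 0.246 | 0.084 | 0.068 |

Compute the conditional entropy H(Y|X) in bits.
1.1411 bits

H(Y|X) = H(X,Y) - H(X)

H(X,Y) = -Σ_{x,y} P(x,y) log₂ P(x,y). Per-cell terms -P(x,y)·log₂P(x,y):
  X=0: 0.0999, 0.4422, 0.0443
  X=1: 0.3957, 0.1252, 0.4941
  X=2: 0.4977, 0.3002, 0.2637
Sum of the 9 terms: H(X,Y) = 2.6630 bits

Marginal of X (row sums):
  P(X=0) = 0.017 + 0.177 + 0.006 = 0.200
  P(X=1) = 0.139 + 0.023 + 0.240 = 0.402
  P(X=2) = 0.246 + 0.084 + 0.068 = 0.398
H(X) = -[0.200·log₂(0.200) + 0.402·log₂(0.402) + 0.398·log₂(0.398)]
  = 0.4644 + 0.5285 + 0.5290 = 1.5219 bits

H(Y|X) = H(X,Y) - H(X) = 2.6630 - 1.5219 = 1.1411 bits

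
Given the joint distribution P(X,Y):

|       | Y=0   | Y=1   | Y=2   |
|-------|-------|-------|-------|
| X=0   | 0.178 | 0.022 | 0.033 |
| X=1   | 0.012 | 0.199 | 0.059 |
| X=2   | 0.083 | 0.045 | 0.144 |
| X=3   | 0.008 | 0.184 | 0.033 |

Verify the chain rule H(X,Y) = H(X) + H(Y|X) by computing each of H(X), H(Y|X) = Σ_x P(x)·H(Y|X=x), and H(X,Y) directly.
H(X) = 1.9948 bits, H(Y|X) = 1.0824 bits, H(X,Y) = 3.0772 bits

Marginal of X (row sums):
  P(X=0) = 0.178 + 0.022 + 0.033 = 0.233
  P(X=1) = 0.012 + 0.199 + 0.059 = 0.270
  P(X=2) = 0.083 + 0.045 + 0.144 = 0.272
  P(X=3) = 0.008 + 0.184 + 0.033 = 0.225
H(X) = -[0.233·log₂(0.233) + 0.270·log₂(0.270) + 0.272·log₂(0.272) + 0.225·log₂(0.225)]
  = 0.48967 + 0.51002 + 0.51090 + 0.48420 = 1.9948 bits

H(Y|X) = Σ_x P(x)·H(Y|X=x):
  X=0: P(X=0) = 0.233, P(Y|X=0) = (178/233, 22/233, 33/233) → H(Y|X=0) = 1.01761
  X=1: P(X=1) = 0.270, P(Y|X=1) = (2/45, 199/270, 59/270) → H(Y|X=1) = 1.00354
  X=2: P(X=2) = 0.272, P(Y|X=2) = (83/272, 45/272, 9/17) → H(Y|X=2) = 1.43772
  X=3: P(X=3) = 0.225, P(Y|X=3) = (8/225, 184/225, 11/75) → H(Y|X=3) = 0.81467
H(Y|X) = 0.233·1.01761 + 0.270·1.00354 + 0.272·1.43772 + 0.225·0.81467 = 1.0824 bits

H(X,Y) = -Σ_{x,y} P(x,y) log₂ P(x,y). Per-cell terms -P(x,y)·log₂P(x,y):
  X=0: 0.44323, 0.12114, 0.16241
  X=1: 0.07657, 0.46350, 0.24091
  X=2: 0.29803, 0.20133, 0.40260
  X=3: 0.05573, 0.44937, 0.16241
Sum of the 12 terms: H(X,Y) = 3.0772 bits

Chain rule check:
  H(X) + H(Y|X) = 1.9948 + 1.0824 = 3.0772 bits
  H(X,Y) = 3.0772 bits
✓ Chain rule verified.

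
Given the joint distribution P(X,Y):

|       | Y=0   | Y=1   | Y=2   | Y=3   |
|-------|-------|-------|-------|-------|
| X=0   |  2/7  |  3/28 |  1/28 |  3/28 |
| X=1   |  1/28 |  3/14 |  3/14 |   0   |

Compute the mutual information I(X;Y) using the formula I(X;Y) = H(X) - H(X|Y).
0.3915 bits

I(X;Y) = H(X) - H(X|Y)

Marginal of X (row sums):
  P(X=0) = 2/7 + 3/28 + 1/28 + 3/28 = 15/28
  P(X=1) = 1/28 + 3/14 + 3/14 + 0 = 13/28
H(X) = -[(15/28)·log₂(15/28) + (13/28)·log₂(13/28)]
  = 0.48239 + 0.51392 = 0.9963 bits

Marginal of Y (column sums):
  P(Y=0) = 2/7 + 1/28 = 9/28
  P(Y=1) = 3/28 + 3/14 = 9/28
  P(Y=2) = 1/28 + 3/14 = 1/4
  P(Y=3) = 3/28 + 0 = 3/28
H(X|Y) = Σ_y P(y)·H(X|Y=y):
  Y=0: P(Y=0) = 9/28, P(X|Y=0) = (8/9, 1/9) → H(X|Y=0) = 0.50326
  Y=1: P(Y=1) = 9/28, P(X|Y=1) = (1/3, 2/3) → H(X|Y=1) = 0.91830
  Y=2: P(Y=2) = 1/4, P(X|Y=2) = (1/7, 6/7) → H(X|Y=2) = 0.59167
  Y=3: P(Y=3) = 3/28, P(X|Y=3) = (1, 0) → H(X|Y=3) = 0.00000
H(X|Y) = (9/28)·0.50326 + (9/28)·0.91830 + (1/4)·0.59167 + (3/28)·0.00000 = 0.6048 bits

I(X;Y) = H(X) - H(X|Y) = 0.9963 - 0.6048 = 0.3915 bits

Cross-check via I(X;Y) = H(X) + H(Y) - H(X,Y): computing H(Y) from the column sums and H(X,Y) from the 8 cells in the same way gives H(Y) = 1.8979 bits and H(X,Y) = 2.5027 bits, so
I(X;Y) = 0.9963 + 1.8979 - 2.5027 = 0.3915 bits ✓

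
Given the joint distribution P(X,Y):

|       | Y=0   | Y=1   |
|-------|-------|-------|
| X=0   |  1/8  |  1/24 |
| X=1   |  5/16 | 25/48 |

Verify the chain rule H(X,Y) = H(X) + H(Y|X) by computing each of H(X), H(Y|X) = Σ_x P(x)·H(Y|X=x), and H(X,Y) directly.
H(X) = 0.6500 bits, H(Y|X) = 0.9306 bits, H(X,Y) = 1.5806 bits

Marginal of X (row sums):
  P(X=0) = 1/8 + 1/24 = 1/6
  P(X=1) = 5/16 + 25/48 = 5/6
H(X) = -[(1/6)·log₂(1/6) + (5/6)·log₂(5/6)]
  = 0.43083 + 0.21920 = 0.6500 bits

H(Y|X) = Σ_x P(x)·H(Y|X=x):
  X=0: P(X=0) = 1/6, P(Y|X=0) = (3/4, 1/4) → H(Y|X=0) = 0.81128
  X=1: P(X=1) = 5/6, P(Y|X=1) = (3/8, 5/8) → H(Y|X=1) = 0.95443
H(Y|X) = (1/6)·0.81128 + (5/6)·0.95443 = 0.9306 bits

H(X,Y) = -Σ_{x,y} P(x,y) log₂ P(x,y). Per-cell terms -P(x,y)·log₂P(x,y):
  X=0: 0.37500, 0.19104
  X=1: 0.52440, 0.49016
Sum of the 4 terms: H(X,Y) = 1.5806 bits

Chain rule check:
  H(X) + H(Y|X) = 0.6500 + 0.9306 = 1.5806 bits
  H(X,Y) = 1.5806 bits
✓ Chain rule verified.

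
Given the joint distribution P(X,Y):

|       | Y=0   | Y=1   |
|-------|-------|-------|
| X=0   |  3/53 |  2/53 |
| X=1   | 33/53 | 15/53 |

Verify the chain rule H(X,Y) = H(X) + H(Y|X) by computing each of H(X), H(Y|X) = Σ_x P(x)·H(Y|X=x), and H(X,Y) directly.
H(X) = 0.4508 bits, H(Y|X) = 0.9031 bits, H(X,Y) = 1.3539 bits

Marginal of X (row sums):
  P(X=0) = 3/53 + 2/53 = 5/53
  P(X=1) = 33/53 + 15/53 = 48/53
H(X) = -[(5/53)·log₂(5/53) + (48/53)·log₂(48/53)]
  = 0.3213 + 0.1295 = 0.4508 bits

H(Y|X) = Σ_x P(x)·H(Y|X=x):
  X=0: P(X=0) = 5/53, P(Y|X=0) = (3/5, 2/5) → H(Y|X=0) = 0.9710
  X=1: P(X=1) = 48/53, P(Y|X=1) = (11/16, 5/16) → H(Y|X=1) = 0.8960
H(Y|X) = (5/53)·0.9710 + (48/53)·0.8960 = 0.9031 bits

H(X,Y) = -Σ_{x,y} P(x,y) log₂ P(x,y). Per-cell terms -P(x,y)·log₂P(x,y):
  X=0: 0.2345, 0.1784
  X=1: 0.4256, 0.5154
Sum of the 4 terms: H(X,Y) = 1.3539 bits

Chain rule check:
  H(X) + H(Y|X) = 0.4508 + 0.9031 = 1.3539 bits
  H(X,Y) = 1.3539 bits
✓ Chain rule verified.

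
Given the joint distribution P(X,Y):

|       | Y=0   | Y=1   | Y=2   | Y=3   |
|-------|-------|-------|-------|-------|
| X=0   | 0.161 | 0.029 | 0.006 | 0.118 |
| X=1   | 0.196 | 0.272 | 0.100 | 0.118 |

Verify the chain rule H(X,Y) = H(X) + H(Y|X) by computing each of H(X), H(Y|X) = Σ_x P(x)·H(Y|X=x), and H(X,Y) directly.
H(X) = 0.8977 bits, H(Y|X) = 1.7504 bits, H(X,Y) = 2.6482 bits

Marginal of X (row sums):
  P(X=0) = 0.161 + 0.029 + 0.006 + 0.118 = 0.314
  P(X=1) = 0.196 + 0.272 + 0.100 + 0.118 = 0.686
H(X) = -[0.314·log₂(0.314) + 0.686·log₂(0.686)]
  = 0.524745 + 0.372992 = 0.8977 bits

H(Y|X) = Σ_x P(x)·H(Y|X=x):
  X=0: P(X=0) = 0.314, P(Y|X=0) = (161/314, 29/314, 3/157, 59/157) → H(Y|X=0) = 1.451243
  X=1: P(X=1) = 0.686, P(Y|X=1) = (2/7, 136/343, 50/343, 59/343) → H(Y|X=1) = 1.887356
H(Y|X) = 0.314·1.451243 + 0.686·1.887356 = 1.7504 bits

H(X,Y) = -Σ_{x,y} P(x,y) log₂ P(x,y). Per-cell terms -P(x,y)·log₂P(x,y):
  X=0: 0.424214, 0.148126, 0.044285, 0.363811
  X=1: 0.460811, 0.510903, 0.332193, 0.363811
Sum of the 8 terms: H(X,Y) = 2.6482 bits

Chain rule check:
  H(X) + H(Y|X) = 0.8977 + 1.7504 = 2.6481 bits
  H(X,Y) = 2.6482 bits
✓ Chain rule verified (Δ = 0.0001 is 4-dp rounding noise: each of the three values was rounded independently).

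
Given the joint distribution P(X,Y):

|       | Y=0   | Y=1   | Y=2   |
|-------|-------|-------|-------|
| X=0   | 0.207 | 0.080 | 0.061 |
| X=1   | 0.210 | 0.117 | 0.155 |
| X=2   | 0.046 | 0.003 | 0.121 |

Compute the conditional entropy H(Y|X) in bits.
1.3860 bits

H(Y|X) = H(X,Y) - H(X)

H(X,Y) = -Σ_{x,y} P(x,y) log₂ P(x,y). Per-cell terms -P(x,y)·log₂P(x,y):
  X=0: 0.470366, 0.291508, 0.246138
  X=1: 0.472823, 0.362164, 0.416897
  X=2: 0.204342, 0.025142, 0.368677
Sum of the 9 terms: H(X,Y) = 2.85806 bits

Marginal of X (row sums):
  P(X=0) = 0.207 + 0.080 + 0.061 = 0.348
  P(X=1) = 0.210 + 0.117 + 0.155 = 0.482
  P(X=2) = 0.046 + 0.003 + 0.121 = 0.170
H(X) = -[0.348·log₂(0.348) + 0.482·log₂(0.482) + 0.170·log₂(0.170)]
  = 0.529949 + 0.507495 + 0.434587 = 1.47203 bits

H(Y|X) = H(X,Y) - H(X) = 2.85806 - 1.47203 = 1.3860 bits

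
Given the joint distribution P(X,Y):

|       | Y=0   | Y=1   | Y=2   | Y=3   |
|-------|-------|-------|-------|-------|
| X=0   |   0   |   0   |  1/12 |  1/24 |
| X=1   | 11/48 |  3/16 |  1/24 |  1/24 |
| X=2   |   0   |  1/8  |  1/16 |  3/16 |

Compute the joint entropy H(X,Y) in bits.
2.8896 bits

H(X,Y) = -Σ_{x,y} P(x,y) log₂ P(x,y). Per-cell terms -P(x,y)·log₂P(x,y):
  X=0: 0.00000, 0.00000, 0.29875, 0.19104
  X=1: 0.48710, 0.45282, 0.19104, 0.19104
  X=2: 0.00000, 0.37500, 0.25000, 0.45282
  (cells with P = 0 contribute 0)
Sum of the 12 terms: H(X,Y) = 2.8896 bits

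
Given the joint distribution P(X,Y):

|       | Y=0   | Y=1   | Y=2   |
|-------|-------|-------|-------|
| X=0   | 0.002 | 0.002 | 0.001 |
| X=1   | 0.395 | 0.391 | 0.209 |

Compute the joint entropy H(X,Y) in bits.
1.5769 bits

H(X,Y) = -Σ_{x,y} P(x,y) log₂ P(x,y). Per-cell terms -P(x,y)·log₂P(x,y):
  X=0: 0.01793, 0.01793, 0.00997
  X=1: 0.52933, 0.52971, 0.47201
Sum of the 6 terms: H(X,Y) = 1.5769 bits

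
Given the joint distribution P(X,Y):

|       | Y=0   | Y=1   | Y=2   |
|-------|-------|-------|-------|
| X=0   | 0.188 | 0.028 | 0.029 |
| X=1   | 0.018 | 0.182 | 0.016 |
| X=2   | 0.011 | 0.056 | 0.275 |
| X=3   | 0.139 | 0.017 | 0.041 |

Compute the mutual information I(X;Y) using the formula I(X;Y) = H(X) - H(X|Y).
0.6481 bits

I(X;Y) = H(X) - H(X|Y)

Marginal of X (row sums):
  P(X=0) = 0.188 + 0.028 + 0.029 = 0.245
  P(X=1) = 0.018 + 0.182 + 0.016 = 0.216
  P(X=2) = 0.011 + 0.056 + 0.275 = 0.342
  P(X=3) = 0.139 + 0.017 + 0.041 = 0.197
H(X) = -[0.245·log₂(0.245) + 0.216·log₂(0.216) + 0.342·log₂(0.342) + 0.197·log₂(0.197)]
  = 0.4971 + 0.4776 + 0.5294 + 0.4617 = 1.9658 bits

Marginal of Y (column sums):
  P(Y=0) = 0.188 + 0.018 + 0.011 + 0.139 = 0.356
  P(Y=1) = 0.028 + 0.182 + 0.056 + 0.017 = 0.283
  P(Y=2) = 0.029 + 0.016 + 0.275 + 0.041 = 0.361
H(X|Y) = Σ_y P(y)·H(X|Y=y):
  Y=0: P(Y=0) = 0.356, P(X|Y=0) = (47/89, 9/178, 11/356, 139/356) → H(X|Y=0) = 1.3889
  Y=1: P(Y=1) = 0.283, P(X|Y=1) = (28/283, 182/283, 56/283, 17/283) → H(X|Y=1) = 1.4460
  Y=2: P(Y=2) = 0.361, P(X|Y=2) = (29/361, 16/361, 275/361, 41/361) → H(X|Y=2) = 1.1470
H(X|Y) = 0.356·1.3889 + 0.283·1.4460 + 0.361·1.1470 = 1.3177 bits

I(X;Y) = H(X) - H(X|Y) = 1.9658 - 1.3177 = 0.6481 bits

Cross-check via I(X;Y) = H(X) + H(Y) - H(X,Y): computing H(Y) from the column sums and H(X,Y) from the 12 cells in the same way gives H(Y) = 1.5765 bits and H(X,Y) = 2.8942 bits, so
I(X;Y) = 1.9658 + 1.5765 - 2.8942 = 0.6481 bits ✓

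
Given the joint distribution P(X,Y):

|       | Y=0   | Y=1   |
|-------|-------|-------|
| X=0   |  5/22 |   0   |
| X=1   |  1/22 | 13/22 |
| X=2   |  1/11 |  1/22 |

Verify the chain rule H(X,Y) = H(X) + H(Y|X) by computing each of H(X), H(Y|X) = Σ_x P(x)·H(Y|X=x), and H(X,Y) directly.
H(X) = 1.2927 bits, H(Y|X) = 0.3615 bits, H(X,Y) = 1.6542 bits

Marginal of X (row sums):
  P(X=0) = 5/22 + 0 = 5/22
  P(X=1) = 1/22 + 13/22 = 7/11
  P(X=2) = 1/11 + 1/22 = 3/22
H(X) = -[(5/22)·log₂(5/22) + (7/11)·log₂(7/11) + (3/22)·log₂(3/22)]
  = 0.48580 + 0.41496 + 0.39197 = 1.2927 bits

H(Y|X) = Σ_x P(x)·H(Y|X=x):
  X=0: P(X=0) = 5/22, P(Y|X=0) = (1, 0) → H(Y|X=0) = 0.00000
  X=1: P(X=1) = 7/11, P(Y|X=1) = (1/14, 13/14) → H(Y|X=1) = 0.37123
  X=2: P(X=2) = 3/22, P(Y|X=2) = (2/3, 1/3) → H(Y|X=2) = 0.91830
H(Y|X) = (5/22)·0.00000 + (7/11)·0.37123 + (3/22)·0.91830 = 0.3615 bits

H(X,Y) = -Σ_{x,y} P(x,y) log₂ P(x,y). Per-cell terms -P(x,y)·log₂P(x,y):
  X=0: 0.48580, 0.00000
  X=1: 0.20270, 0.44850
  X=2: 0.31449, 0.20270
  (cells with P = 0 contribute 0)
Sum of the 6 terms: H(X,Y) = 1.6542 bits

Chain rule check:
  H(X) + H(Y|X) = 1.2927 + 0.3615 = 1.6542 bits
  H(X,Y) = 1.6542 bits
✓ Chain rule verified.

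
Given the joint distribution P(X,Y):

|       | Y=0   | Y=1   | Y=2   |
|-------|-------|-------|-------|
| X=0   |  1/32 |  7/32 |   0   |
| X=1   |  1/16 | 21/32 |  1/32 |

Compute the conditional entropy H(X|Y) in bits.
0.7960 bits

H(X|Y) = H(X,Y) - H(Y)

H(X,Y) = -Σ_{x,y} P(x,y) log₂ P(x,y). Per-cell terms -P(x,y)·log₂P(x,y):
  X=0: 0.15625, 0.47964, 0.00000
  X=1: 0.25000, 0.39879, 0.15625
  (cells with P = 0 contribute 0)
Sum of the 6 terms: H(X,Y) = 1.44093 bits

Marginal of Y (column sums):
  P(Y=0) = 1/32 + 1/16 = 3/32
  P(Y=1) = 7/32 + 21/32 = 7/8
  P(Y=2) = 0 + 1/32 = 1/32
H(Y) = -[(3/32)·log₂(3/32) + (7/8)·log₂(7/8) + (1/32)·log₂(1/32)]
  = 0.32016 + 0.16856 + 0.15625 = 0.64497 bits

H(X|Y) = H(X,Y) - H(Y) = 1.44093 - 0.64497 = 0.7960 bits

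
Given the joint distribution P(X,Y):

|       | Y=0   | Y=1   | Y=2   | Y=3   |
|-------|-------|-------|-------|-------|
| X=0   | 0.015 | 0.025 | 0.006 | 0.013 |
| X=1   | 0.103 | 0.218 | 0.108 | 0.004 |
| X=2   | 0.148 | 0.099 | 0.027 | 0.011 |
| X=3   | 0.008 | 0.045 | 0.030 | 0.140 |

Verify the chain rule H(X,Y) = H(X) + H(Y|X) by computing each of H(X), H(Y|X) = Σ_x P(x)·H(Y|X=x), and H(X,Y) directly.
H(X) = 1.7627 bits, H(Y|X) = 1.5389 bits, H(X,Y) = 3.3016 bits

Marginal of X (row sums):
  P(X=0) = 0.015 + 0.025 + 0.006 + 0.013 = 0.059
  P(X=1) = 0.103 + 0.218 + 0.108 + 0.004 = 0.433
  P(X=2) = 0.148 + 0.099 + 0.027 + 0.011 = 0.285
  P(X=3) = 0.008 + 0.045 + 0.030 + 0.140 = 0.223
H(X) = -[0.059·log₂(0.059) + 0.433·log₂(0.433) + 0.285·log₂(0.285) + 0.223·log₂(0.223)]
  = 0.2409 + 0.5229 + 0.5161 + 0.4828 = 1.7627 bits

H(Y|X) = Σ_x P(x)·H(Y|X=x):
  X=0: P(X=0) = 0.059, P(Y|X=0) = (15/59, 25/59, 6/59, 13/59) → H(Y|X=0) = 1.8434
  X=1: P(X=1) = 0.433, P(Y|X=1) = (103/433, 218/433, 108/433, 4/433) → H(Y|X=1) = 1.5534
  X=2: P(X=2) = 0.285, P(Y|X=2) = (148/285, 33/95, 9/95, 11/285) → H(Y|X=2) = 1.5241
  X=3: P(X=3) = 0.223, P(Y|X=3) = (8/223, 45/223, 30/223, 140/223) → H(Y|X=3) = 1.4492
H(Y|X) = 0.059·1.8434 + 0.433·1.5534 + 0.285·1.5241 + 0.223·1.4492 = 1.5389 bits

H(X,Y) = -Σ_{x,y} P(x,y) log₂ P(x,y). Per-cell terms -P(x,y)·log₂P(x,y):
  X=0: 0.0909, 0.1330, 0.0443, 0.0814
  X=1: 0.3378, 0.4791, 0.3468, 0.0319
  X=2: 0.4079, 0.3303, 0.1407, 0.0716
  X=3: 0.0557, 0.2013, 0.1518, 0.3971
Sum of the 16 terms: H(X,Y) = 3.3016 bits

Chain rule check:
  H(X) + H(Y|X) = 1.7627 + 1.5389 = 3.3016 bits
  H(X,Y) = 3.3016 bits
✓ Chain rule verified.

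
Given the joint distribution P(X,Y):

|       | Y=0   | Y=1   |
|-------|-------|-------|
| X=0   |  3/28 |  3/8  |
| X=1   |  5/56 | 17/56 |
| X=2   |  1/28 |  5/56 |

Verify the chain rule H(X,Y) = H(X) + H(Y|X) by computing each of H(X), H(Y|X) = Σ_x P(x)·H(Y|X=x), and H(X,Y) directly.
H(X) = 1.4120 bits, H(Y|X) = 0.7801 bits, H(X,Y) = 2.1921 bits

Marginal of X (row sums):
  P(X=0) = 3/28 + 3/8 = 27/56
  P(X=1) = 5/56 + 17/56 = 11/28
  P(X=2) = 1/28 + 5/56 = 1/8
H(X) = -[(27/56)·log₂(27/56) + (11/28)·log₂(11/28) + (1/8)·log₂(1/8)]
  = 0.50744 + 0.52954 + 0.37500 = 1.4120 bits

H(Y|X) = Σ_x P(x)·H(Y|X=x):
  X=0: P(X=0) = 27/56, P(Y|X=0) = (2/9, 7/9) → H(Y|X=0) = 0.76420
  X=1: P(X=1) = 11/28, P(Y|X=1) = (5/22, 17/22) → H(Y|X=1) = 0.77323
  X=2: P(X=2) = 1/8, P(Y|X=2) = (2/7, 5/7) → H(Y|X=2) = 0.86312
H(Y|X) = (27/56)·0.76420 + (11/28)·0.77323 + (1/8)·0.86312 = 0.7801 bits

H(X,Y) = -Σ_{x,y} P(x,y) log₂ P(x,y). Per-cell terms -P(x,y)·log₂P(x,y):
  X=0: 0.34526, 0.53064
  X=1: 0.31120, 0.52211
  X=2: 0.17169, 0.31120
Sum of the 6 terms: H(X,Y) = 2.1921 bits

Chain rule check:
  H(X) + H(Y|X) = 1.4120 + 0.7801 = 2.1921 bits
  H(X,Y) = 2.1921 bits
✓ Chain rule verified.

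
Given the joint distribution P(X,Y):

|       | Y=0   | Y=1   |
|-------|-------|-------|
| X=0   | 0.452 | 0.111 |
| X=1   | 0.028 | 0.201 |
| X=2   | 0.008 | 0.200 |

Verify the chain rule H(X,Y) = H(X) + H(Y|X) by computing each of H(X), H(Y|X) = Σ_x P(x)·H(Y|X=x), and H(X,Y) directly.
H(X) = 1.4248 bits, H(Y|X) = 0.5749 bits, H(X,Y) = 1.9996 bits

Marginal of X (row sums):
  P(X=0) = 0.452 + 0.111 = 0.563
  P(X=1) = 0.028 + 0.201 = 0.229
  P(X=2) = 0.008 + 0.200 = 0.208
H(X) = -[0.563·log₂(0.563) + 0.229·log₂(0.229) + 0.208·log₂(0.208)]
  = 0.4666 + 0.4870 + 0.4712 = 1.4248 bits

H(Y|X) = Σ_x P(x)·H(Y|X=x):
  X=0: P(X=0) = 0.563, P(Y|X=0) = (452/563, 111/563) → H(Y|X=0) = 0.7162
  X=1: P(X=1) = 0.229, P(Y|X=1) = (28/229, 201/229) → H(Y|X=1) = 0.5359
  X=2: P(X=2) = 0.208, P(Y|X=2) = (1/26, 25/26) → H(Y|X=2) = 0.2352
H(Y|X) = 0.563·0.7162 + 0.229·0.5359 + 0.208·0.2352 = 0.5749 bits

H(X,Y) = -Σ_{x,y} P(x,y) log₂ P(x,y). Per-cell terms -P(x,y)·log₂P(x,y):
  X=0: 0.5178, 0.3520
  X=1: 0.1444, 0.4653
  X=2: 0.0557, 0.4644
Sum of the 6 terms: H(X,Y) = 1.9996 bits

Chain rule check:
  H(X) + H(Y|X) = 1.4248 + 0.5749 = 1.9997 bits
  H(X,Y) = 1.9996 bits
✓ Chain rule verified (Δ = 0.0001 is 4-dp rounding noise: each of the three values was rounded independently).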